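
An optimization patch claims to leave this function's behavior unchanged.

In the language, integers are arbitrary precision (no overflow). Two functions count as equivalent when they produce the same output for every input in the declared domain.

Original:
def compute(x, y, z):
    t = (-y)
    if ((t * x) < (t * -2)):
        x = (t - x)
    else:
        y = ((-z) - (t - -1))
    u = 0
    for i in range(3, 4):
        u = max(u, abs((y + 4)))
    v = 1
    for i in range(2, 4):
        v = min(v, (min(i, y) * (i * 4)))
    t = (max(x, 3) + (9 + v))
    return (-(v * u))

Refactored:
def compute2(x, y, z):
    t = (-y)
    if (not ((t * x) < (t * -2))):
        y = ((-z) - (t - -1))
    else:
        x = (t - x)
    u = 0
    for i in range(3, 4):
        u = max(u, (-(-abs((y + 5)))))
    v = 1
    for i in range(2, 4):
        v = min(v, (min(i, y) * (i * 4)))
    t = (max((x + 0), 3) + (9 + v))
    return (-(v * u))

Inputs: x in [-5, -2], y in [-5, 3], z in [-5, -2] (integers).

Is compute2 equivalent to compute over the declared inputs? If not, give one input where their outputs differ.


Input x=-5, y=-5, z=-5: 60 from compute versus 0 from compute2.
verdict: not equivalent; witness: x=-5, y=-5, z=-5


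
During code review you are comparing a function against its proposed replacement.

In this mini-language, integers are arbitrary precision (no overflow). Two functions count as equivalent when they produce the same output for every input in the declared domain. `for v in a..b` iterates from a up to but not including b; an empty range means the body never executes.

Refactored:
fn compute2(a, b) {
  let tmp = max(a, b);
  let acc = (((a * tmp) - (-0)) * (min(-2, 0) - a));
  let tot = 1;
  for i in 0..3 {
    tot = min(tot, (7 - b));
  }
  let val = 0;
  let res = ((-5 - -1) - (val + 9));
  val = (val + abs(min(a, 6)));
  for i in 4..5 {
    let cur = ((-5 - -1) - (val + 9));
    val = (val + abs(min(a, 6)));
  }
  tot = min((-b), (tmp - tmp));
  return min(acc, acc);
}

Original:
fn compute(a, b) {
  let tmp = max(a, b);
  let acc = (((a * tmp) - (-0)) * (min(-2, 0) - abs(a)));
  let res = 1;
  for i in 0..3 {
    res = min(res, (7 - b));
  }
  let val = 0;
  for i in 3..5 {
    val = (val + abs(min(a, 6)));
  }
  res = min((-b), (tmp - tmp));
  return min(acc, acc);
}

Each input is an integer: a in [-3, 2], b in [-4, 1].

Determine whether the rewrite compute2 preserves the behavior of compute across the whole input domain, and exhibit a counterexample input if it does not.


Not equivalent: a=-3, b=-4 separates them (-45 vs 9).
compute: tmp = -3; acc = -45; res = 1; [i=0]; res = 1; [i=1]; res = 1; [i=2]; res = 1; val = 0; [i=3]; val = 3; [i=4]; val = 6; res = 0; return -45
compute2: tmp = -3; acc = 9; tot = 1; [i=0]; tot = 1; [i=1]; tot = 1; [i=2]; tot = 1; val = 0; res = -13; val = 3; [i=4]; cur = -16; val = 6; tot = 0; return 9
verdict: not equivalent; witness: a=-3, b=-4


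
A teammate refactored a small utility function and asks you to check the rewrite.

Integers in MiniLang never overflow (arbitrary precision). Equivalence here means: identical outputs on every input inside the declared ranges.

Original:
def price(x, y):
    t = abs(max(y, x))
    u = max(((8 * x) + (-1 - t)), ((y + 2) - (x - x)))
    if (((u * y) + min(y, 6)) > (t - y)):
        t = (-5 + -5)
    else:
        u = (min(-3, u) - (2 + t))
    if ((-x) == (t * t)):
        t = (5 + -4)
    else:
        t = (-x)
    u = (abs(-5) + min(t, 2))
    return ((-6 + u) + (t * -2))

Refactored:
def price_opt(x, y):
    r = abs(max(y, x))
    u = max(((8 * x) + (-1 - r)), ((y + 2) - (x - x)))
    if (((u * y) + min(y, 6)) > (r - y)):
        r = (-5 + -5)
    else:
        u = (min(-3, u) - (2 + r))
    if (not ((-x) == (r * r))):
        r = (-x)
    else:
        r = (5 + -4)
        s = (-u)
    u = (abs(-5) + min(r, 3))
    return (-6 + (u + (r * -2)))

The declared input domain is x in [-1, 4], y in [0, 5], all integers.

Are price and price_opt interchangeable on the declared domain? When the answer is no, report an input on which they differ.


The one real change (`2` became `3`) has no effect anywhere in the declared ranges.
Tracing x=0, y=0: price: t becomes 0; next u becomes 2; next (((u * y) + min(y, 6)) > (t - y)) evaluates to false; next u becomes -5; next ((-x) == (t * t)) evaluates to true; next t becomes 1; next u becomes 6; next final value -2 | price_opt: r becomes 0; next u becomes 2; next (((u * y) + min(y, 6)) > (r - y)) evaluates to false; next u becomes -5; next (not ((-x) == (r * r))) evaluates to false; next r becomes 1; next s becomes 5; next u becomes 6; next final value -2 — matching result -2.
Every one of the 36 inputs gives matching results.
verdict: equivalent


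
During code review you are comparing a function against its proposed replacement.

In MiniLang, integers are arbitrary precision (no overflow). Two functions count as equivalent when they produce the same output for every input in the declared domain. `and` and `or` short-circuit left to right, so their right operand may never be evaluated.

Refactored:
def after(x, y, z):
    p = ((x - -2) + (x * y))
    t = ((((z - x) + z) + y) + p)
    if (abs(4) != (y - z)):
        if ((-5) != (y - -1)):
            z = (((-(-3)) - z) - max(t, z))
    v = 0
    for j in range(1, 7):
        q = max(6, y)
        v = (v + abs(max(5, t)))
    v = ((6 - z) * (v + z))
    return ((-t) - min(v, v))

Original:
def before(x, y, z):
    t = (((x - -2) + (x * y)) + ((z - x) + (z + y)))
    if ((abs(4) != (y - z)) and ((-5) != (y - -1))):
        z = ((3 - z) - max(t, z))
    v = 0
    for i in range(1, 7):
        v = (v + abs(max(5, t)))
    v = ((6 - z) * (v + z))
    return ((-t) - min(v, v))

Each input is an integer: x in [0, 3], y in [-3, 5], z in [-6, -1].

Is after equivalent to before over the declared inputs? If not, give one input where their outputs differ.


The two versions differ — the changes include local variable names differ, plus min/max/abs usage differs, plus statement counts differ, plus boolean connective usage differs, plus branching structure differs, plus constant usage differs.
Tracing x=0, y=-2, z=-2: before: t = -4; ((abs(4) != (y - z)) and ((-5) != (y - -1))) -> true; z = 7; v = 0; [i=1]; v = 5; [i=2]; v = 10; [i=3]; v = 15; [i=4]; v = 20; [i=5]; v = 25; [i=6]; v = 30; v = -37; return 41 | after: p = 2; t = -4; (abs(4) != (y - z)) -> true; ((-5) != (y - -1)) -> true; z = 7; v = 0; [j=1]; q = 6; v = 5; [j=2]; q = 6; v = 10; [j=3]; q = 6; v = 15; [j=4]; q = 6; v = 20; [j=5]; q = 6; v = 25; [j=6]; q = 6; v = 30; v = -37; return 41 — matching result 41.
Across all 216 domain points the two functions coincide.
verdict: equivalent


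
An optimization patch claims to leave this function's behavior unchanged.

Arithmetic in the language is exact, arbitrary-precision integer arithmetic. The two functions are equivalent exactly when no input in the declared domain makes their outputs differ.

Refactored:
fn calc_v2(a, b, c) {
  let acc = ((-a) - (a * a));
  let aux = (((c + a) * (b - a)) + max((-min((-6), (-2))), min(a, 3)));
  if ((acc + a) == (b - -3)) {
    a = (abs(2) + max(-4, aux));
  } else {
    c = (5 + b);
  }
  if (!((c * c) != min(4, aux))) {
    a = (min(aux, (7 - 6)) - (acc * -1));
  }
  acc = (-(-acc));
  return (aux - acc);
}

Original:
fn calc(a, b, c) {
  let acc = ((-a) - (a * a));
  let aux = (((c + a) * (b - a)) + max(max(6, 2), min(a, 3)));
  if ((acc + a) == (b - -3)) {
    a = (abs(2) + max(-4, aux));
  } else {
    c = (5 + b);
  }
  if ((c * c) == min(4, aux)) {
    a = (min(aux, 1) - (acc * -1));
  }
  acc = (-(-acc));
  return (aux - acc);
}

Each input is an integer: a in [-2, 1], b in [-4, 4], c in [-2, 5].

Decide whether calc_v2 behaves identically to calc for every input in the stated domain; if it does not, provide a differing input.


Differences: min/max/abs usage differs, comparison usage differs, constant usage differs, boolean connective usage differs, arithmetic usage differs — yet all 288 inputs agree.
verdict: equivalent


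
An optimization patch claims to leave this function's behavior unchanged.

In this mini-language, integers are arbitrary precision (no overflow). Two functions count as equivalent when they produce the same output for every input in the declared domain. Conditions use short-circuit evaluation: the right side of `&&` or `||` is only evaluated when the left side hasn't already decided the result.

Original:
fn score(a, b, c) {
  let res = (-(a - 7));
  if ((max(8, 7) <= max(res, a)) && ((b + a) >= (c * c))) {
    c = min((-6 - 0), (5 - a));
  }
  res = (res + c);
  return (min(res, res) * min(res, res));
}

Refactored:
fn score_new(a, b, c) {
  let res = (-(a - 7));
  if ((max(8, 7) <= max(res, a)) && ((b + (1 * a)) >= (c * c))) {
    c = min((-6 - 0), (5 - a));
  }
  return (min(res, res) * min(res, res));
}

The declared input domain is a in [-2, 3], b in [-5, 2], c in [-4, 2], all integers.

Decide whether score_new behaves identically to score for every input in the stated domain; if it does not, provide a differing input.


Not equivalent: a=-2, b=-5, c=-4 separates them (25 vs 81).
score: res=9, then ((max(8, 7) <= max(res, a)) && ((b + a) >= (c * c))) is false, then res=5, then returns 25
score_new: res=9, then ((max(8, 7) <= max(res, a)) && ((b + (1 * a)) >= (c * c))) is false, then returns 81
verdict: not equivalent; witness: a=-2, b=-5, c=-4


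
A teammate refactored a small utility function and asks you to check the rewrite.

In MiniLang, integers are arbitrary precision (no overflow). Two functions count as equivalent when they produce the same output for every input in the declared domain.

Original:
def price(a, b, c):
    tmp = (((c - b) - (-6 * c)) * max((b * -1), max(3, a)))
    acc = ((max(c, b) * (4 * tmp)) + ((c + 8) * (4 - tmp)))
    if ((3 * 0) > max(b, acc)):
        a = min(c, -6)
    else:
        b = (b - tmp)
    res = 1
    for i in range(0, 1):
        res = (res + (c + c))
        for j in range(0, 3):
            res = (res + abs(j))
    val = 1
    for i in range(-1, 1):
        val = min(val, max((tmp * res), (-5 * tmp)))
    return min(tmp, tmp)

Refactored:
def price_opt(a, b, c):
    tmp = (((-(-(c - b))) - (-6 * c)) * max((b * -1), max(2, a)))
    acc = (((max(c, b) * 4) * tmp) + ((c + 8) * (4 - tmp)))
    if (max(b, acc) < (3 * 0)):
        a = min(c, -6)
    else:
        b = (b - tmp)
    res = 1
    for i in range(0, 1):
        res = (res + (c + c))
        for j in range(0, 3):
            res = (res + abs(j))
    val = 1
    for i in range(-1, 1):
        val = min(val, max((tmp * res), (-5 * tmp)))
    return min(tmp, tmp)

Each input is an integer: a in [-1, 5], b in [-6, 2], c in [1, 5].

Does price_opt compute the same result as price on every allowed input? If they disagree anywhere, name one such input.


Take a=-1, b=-2, c=1.
price: tmp becomes 27; next acc becomes -99; next ((3 * 0) > max(b, acc)) evaluates to true; next a becomes -6; next res becomes 1; next at i=0:; next res becomes 3; next at j=0:; next res becomes 3; next at j=1:; next res becomes 4; next at j=2:; next res becomes 6; next val becomes 1; next at i=-1:; next val becomes 1; next at i=0:; next val becomes 1; next final value 27
price_opt: tmp becomes 18; next acc becomes -54; next (max(b, acc) < (3 * 0)) evaluates to true; next a becomes -6; next res becomes 1; next at i=0:; next res becomes 3; next at j=0:; next res becomes 3; next at j=1:; next res becomes 4; next at j=2:; next res becomes 6; next val becomes 1; next at i=-1:; next val becomes 1; next at i=0:; next val becomes 1; next final value 18
27 != 18, so the rewrite changes behavior.
verdict: not equivalent; witness: a=-1, b=-2, c=1


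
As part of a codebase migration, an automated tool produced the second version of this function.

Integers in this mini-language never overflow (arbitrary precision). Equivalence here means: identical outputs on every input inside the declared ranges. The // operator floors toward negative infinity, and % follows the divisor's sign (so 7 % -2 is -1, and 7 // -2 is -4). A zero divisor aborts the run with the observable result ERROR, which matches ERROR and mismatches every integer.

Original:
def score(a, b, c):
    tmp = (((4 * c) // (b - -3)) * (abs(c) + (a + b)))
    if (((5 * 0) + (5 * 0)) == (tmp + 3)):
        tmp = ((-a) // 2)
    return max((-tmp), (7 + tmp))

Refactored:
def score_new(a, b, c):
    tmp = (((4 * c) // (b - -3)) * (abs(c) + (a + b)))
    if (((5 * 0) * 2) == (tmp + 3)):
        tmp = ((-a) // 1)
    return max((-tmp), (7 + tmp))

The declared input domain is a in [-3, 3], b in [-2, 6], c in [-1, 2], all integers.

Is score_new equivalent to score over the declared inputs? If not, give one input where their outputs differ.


The rewrite breaks on a=-3, b=5, c=-1, where the results are 8 and 10.
score: tmp=-3, then (((5 * 0) + (5 * 0)) == (tmp + 3)) is true, then tmp=1, then returns 8
score_new: tmp=-3, then (((5 * 0) * 2) == (tmp + 3)) is true, then tmp=3, then returns 10
verdict: not equivalent; witness: a=-3, b=5, c=-1


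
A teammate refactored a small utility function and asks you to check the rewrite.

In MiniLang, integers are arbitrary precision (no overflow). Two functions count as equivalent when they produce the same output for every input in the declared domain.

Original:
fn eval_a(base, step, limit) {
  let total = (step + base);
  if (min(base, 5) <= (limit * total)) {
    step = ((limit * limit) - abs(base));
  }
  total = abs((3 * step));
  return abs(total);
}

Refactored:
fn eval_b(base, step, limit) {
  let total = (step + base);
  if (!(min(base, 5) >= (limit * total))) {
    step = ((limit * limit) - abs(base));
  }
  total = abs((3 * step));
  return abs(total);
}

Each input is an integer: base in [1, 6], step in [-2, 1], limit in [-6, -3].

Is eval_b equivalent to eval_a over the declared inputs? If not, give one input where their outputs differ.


Whatever the rewrite altered, no input in the stated domain can expose a difference; all 96 inputs agree.
verdict: equivalent


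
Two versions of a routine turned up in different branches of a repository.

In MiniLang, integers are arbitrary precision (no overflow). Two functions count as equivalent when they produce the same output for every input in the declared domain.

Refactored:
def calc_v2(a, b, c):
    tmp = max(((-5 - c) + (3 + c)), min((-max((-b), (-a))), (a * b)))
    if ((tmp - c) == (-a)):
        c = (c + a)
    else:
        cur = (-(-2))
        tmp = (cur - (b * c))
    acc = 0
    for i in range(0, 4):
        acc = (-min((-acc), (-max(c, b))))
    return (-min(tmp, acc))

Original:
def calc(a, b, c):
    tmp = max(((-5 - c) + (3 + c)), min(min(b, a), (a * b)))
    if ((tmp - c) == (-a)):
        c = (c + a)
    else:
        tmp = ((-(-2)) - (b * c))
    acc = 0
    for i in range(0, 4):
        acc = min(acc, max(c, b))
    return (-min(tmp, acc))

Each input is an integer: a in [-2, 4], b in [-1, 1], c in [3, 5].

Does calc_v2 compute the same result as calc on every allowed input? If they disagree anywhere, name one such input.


Try a=-2, b=-1, c=3.
calc: tmp = -2; ((tmp - c) == (-a)) -> false; tmp = 5; acc = 0; [i=0]; acc = 0; [i=1]; acc = 0; [i=2]; acc = 0; [i=3]; acc = 0; return 0
calc_v2: tmp = -2; ((tmp - c) == (-a)) -> false; cur = 2; tmp = 5; acc = 0; [i=0]; acc = 3; [i=1]; acc = 3; [i=2]; acc = 3; [i=3]; acc = 3; return -3
0 and -3 differ, so these are not the same function on this domain.
verdict: not equivalent; witness: a=-2, b=-1, c=3


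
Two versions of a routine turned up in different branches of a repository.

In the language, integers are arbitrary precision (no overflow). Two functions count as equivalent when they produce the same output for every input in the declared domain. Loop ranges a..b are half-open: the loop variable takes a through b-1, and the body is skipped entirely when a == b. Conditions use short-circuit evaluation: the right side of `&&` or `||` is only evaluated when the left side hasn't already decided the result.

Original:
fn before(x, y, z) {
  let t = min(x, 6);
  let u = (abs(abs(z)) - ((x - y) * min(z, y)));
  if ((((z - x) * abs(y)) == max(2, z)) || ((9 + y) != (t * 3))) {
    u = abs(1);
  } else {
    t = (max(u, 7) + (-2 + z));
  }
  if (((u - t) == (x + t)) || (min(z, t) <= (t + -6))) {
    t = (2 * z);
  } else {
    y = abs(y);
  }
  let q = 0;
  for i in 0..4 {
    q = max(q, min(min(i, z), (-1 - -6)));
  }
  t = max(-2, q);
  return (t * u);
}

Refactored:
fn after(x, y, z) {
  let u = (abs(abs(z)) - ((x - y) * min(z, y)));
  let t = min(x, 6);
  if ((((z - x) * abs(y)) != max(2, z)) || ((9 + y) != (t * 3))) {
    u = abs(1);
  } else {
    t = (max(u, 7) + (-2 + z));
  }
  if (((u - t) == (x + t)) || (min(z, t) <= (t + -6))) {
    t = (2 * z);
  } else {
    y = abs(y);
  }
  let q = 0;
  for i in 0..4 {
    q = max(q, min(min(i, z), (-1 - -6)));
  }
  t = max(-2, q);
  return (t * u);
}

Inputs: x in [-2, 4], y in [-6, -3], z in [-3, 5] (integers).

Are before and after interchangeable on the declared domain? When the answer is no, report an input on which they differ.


x=1, y=-6, z=1 yields 43 from before but 1 from after.
verdict: not equivalent; witness: x=1, y=-6, z=1


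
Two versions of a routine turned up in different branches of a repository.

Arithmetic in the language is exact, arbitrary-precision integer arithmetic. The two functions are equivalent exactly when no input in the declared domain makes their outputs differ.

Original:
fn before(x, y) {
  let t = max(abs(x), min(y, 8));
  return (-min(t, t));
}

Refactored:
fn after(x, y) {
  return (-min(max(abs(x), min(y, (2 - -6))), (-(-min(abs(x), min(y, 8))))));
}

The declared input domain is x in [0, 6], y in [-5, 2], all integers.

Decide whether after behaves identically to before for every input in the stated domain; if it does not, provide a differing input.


Input x=0, y=-5: 0 from before versus 5 from after.
verdict: not equivalent; witness: x=0, y=-5


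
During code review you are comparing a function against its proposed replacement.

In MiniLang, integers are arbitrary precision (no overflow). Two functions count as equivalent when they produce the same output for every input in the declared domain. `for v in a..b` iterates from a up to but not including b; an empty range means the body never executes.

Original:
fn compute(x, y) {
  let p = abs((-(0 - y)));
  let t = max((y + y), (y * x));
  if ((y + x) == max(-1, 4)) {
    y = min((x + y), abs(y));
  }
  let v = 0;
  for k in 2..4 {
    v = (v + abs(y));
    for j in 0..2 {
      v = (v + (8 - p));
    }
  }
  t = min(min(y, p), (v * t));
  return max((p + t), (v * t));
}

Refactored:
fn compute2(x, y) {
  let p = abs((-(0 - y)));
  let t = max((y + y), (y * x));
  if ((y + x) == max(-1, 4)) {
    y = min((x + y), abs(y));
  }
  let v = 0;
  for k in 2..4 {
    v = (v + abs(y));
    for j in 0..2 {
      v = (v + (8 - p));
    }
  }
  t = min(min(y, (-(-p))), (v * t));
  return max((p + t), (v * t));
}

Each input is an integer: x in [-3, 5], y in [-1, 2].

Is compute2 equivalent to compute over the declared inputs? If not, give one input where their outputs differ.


Comparing the listings, the differences include: same computation, different form.
Tracing x=-3, y=2: compute: p=2, then t=4, then ((y + x) == max(-1, 4)) is false, then v=0, then (k=2), then v=2, then (j=0), then v=8, then (j=1), then v=14, then (k=3), then v=16, then (j=0), then v=22, then (j=1), then v=28, then t=2, then returns 56 | compute2: p=2, then t=4, then ((y + x) == max(-1, 4)) is false, then v=0, then (k=2), then v=2, then (j=0), then v=8, then (j=1), then v=14, then (k=3), then v=16, then (j=0), then v=22, then (j=1), then v=28, then t=2, then returns 56 — matching result 56.
Every one of the 36 inputs gives matching results.
verdict: equivalent


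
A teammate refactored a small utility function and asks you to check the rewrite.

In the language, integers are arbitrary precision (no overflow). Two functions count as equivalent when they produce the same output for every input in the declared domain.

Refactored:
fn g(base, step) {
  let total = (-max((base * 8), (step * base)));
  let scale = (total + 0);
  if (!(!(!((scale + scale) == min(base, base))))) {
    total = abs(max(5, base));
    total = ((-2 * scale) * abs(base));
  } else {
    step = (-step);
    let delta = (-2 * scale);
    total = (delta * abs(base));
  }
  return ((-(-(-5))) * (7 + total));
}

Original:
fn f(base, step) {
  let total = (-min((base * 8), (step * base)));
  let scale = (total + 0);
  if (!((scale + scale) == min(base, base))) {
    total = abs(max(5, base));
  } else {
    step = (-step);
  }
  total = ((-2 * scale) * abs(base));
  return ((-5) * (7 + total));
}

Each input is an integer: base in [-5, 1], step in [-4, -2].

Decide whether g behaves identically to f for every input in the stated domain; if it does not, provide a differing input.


Consider the input base=-5, step=-4.
f: total = 40; scale = 40; (!((scale + scale) == min(base, base))) -> true; total = 5; total = -400; return 1965
g: total = -20; scale = -20; (!(!(!((scale + scale) == min(base, base))))) -> true; total = 5; total = 200; return -1035
1965 vs -1035 — the two versions disagree here.
verdict: not equivalent; witness: base=-5, step=-4


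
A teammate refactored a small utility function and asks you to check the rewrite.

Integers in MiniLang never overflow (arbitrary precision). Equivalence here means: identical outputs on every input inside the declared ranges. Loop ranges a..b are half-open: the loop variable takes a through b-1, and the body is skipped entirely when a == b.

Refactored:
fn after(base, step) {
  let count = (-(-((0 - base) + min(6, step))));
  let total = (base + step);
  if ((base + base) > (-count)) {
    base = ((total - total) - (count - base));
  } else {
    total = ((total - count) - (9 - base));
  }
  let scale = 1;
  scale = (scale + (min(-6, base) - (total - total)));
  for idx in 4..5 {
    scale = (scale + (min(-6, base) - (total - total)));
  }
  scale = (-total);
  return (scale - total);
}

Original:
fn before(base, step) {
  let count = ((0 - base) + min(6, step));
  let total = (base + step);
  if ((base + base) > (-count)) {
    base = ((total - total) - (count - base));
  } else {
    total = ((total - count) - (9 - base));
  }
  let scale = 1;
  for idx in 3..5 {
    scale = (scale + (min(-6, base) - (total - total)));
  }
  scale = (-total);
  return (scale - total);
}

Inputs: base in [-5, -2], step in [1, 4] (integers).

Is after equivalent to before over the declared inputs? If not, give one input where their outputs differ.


The two versions differ — the changes include arithmetic usage differs, constant usage differs, min/max/abs usage differs, loop structure differs, statement counts differ.
As a probe, take base=-3, step=2: before runs count becomes 5; next total becomes -1; next ((base + base) > (-count)) evaluates to false; next total becomes -18; next scale becomes 1; next at idx=3:; next scale becomes -5; next at idx=4:; next scale becomes -11; next scale becomes 18; next final value 36; after runs count becomes 5; next total becomes -1; next ((base + base) > (-count)) evaluates to false; next total becomes -18; next scale becomes 1; next scale becomes -5; next at idx=4:; next scale becomes -11; next scale becomes 18; next final value 36; both end at 36.
Checked all 16 inputs in the declared domain: the outputs agree on every one.
verdict: equivalent


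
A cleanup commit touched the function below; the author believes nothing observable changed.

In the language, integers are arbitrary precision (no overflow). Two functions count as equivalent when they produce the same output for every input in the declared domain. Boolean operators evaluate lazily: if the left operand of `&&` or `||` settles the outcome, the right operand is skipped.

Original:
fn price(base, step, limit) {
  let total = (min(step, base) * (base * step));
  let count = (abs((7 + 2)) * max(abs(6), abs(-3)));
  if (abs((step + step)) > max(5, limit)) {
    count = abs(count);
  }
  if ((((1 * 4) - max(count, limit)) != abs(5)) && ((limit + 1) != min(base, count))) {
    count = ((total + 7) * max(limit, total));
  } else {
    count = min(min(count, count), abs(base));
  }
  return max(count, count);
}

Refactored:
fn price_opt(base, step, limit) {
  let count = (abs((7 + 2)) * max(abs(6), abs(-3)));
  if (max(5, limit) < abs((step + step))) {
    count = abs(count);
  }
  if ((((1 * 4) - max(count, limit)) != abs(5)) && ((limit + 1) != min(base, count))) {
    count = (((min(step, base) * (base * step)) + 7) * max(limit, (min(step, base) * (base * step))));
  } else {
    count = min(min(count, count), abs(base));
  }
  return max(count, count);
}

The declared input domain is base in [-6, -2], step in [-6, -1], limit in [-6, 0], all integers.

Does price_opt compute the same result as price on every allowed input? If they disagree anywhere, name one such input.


The two versions differ — the changes include arithmetic usage differs, plus statement counts differ, plus min/max/abs usage differs, plus comparison usage differs, plus local variable names differ.
As a probe, take base=-5, step=-1, limit=-5: price runs total = -25; count = 54; (abs((step + step)) > max(5, limit)) -> false; ((((1 * 4) - max(count, limit)) != abs(5)) && ((limit + 1) != min(base, count))) -> true; count = 90; return 90; price_opt runs count = 54; (max(5, limit) < abs((step + step))) -> false; ((((1 * 4) - max(count, limit)) != abs(5)) && ((limit + 1) != min(base, count))) -> true; count = 90; return 90; both end at 90.
Sweeping the whole domain (210 inputs) finds no disagreement.
verdict: equivalent


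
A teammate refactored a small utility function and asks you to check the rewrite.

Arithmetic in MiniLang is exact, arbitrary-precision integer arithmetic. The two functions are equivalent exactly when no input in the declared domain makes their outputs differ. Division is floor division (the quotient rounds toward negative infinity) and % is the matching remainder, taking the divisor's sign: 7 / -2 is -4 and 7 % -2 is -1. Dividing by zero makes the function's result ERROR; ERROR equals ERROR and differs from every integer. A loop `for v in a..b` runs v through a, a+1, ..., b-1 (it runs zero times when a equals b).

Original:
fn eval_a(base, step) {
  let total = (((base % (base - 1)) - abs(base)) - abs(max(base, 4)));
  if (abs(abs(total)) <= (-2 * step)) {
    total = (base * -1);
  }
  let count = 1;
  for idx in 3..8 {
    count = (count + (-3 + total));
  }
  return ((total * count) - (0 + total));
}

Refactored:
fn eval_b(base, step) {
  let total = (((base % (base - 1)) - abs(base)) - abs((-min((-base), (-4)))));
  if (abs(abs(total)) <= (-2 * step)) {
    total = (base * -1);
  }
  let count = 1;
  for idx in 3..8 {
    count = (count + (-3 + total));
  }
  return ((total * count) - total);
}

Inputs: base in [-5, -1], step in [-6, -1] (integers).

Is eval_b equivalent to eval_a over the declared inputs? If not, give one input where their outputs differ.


The two are interchangeable: constant usage differs, and min/max/abs usage differs, and arithmetic usage differs, and every declared input agrees.
One worked example (base=-4, step=-1) — eval_a: total := -12 | (abs(abs(total)) <= (-2 * step)): false | count := 1 | iter idx=3: | count := -14 | iter idx=4: | count := -29 | iter idx=5: | count := -44 | iter idx=6: | count := -59 | iter idx=7: | count := -74 | result 900; eval_b: total := -12 | (abs(abs(total)) <= (-2 * step)): false | count := 1 | iter idx=3: | count := -14 | iter idx=4: | count := -29 | iter idx=5: | count := -44 | iter idx=6: | count := -59 | iter idx=7: | count := -74 | result 900; agreement on 900.
Sweeping the whole domain (30 inputs) finds no disagreement.
verdict: equivalent


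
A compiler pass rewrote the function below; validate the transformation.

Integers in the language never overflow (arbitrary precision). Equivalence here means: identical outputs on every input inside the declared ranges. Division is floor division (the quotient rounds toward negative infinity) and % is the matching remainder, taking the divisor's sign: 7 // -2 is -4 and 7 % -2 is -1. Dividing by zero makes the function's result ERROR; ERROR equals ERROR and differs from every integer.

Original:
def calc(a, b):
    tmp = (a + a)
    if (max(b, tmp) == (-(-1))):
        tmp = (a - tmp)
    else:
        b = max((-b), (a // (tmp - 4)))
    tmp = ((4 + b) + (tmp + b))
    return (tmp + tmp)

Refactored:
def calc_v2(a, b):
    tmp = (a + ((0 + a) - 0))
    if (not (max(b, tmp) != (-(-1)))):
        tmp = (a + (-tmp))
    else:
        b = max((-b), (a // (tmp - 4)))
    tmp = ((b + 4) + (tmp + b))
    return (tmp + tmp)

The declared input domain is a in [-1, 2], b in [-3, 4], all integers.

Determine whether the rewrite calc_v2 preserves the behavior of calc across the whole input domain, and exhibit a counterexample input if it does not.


This is a faithful refactor — arithmetic usage differs, plus comparison usage differs, plus boolean connective usage differs, plus constant usage differs, but the computed results match everywhere.
Spot check at a=2, b=1 — calc: tmp := 4 | (max(b, tmp) == (-(-1))): false | divide-by-zero, output ERROR. calc_v2: tmp := 4 | (not (max(b, tmp) != (-(-1)))): false | divide-by-zero, output ERROR. Both give ERROR.
Sweeping the whole domain (32 inputs) finds no disagreement.
verdict: equivalent


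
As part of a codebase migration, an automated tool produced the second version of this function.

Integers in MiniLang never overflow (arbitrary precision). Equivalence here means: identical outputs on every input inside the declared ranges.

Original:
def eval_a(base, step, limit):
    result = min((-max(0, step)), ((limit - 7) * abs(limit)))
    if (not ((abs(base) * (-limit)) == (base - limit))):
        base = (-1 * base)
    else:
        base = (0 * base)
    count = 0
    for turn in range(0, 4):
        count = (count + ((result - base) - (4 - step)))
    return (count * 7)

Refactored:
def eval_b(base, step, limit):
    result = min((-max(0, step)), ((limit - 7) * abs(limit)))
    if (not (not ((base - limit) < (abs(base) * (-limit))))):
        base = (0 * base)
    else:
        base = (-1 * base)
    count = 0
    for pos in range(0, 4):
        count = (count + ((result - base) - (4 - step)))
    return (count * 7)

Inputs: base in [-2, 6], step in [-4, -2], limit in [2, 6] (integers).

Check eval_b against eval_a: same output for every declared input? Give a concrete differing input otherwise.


Try base=-2, step=-4, limit=2.
eval_a: result=-10, then (not ((abs(base) * (-limit)) == (base - limit))) is false, then base=0, then count=0, then (turn=0), then count=-18, then (turn=1), then count=-36, then (turn=2), then count=-54, then (turn=3), then count=-72, then returns -504
eval_b: result=-10, then (not (not ((base - limit) < (abs(base) * (-limit))))) is false, then base=2, then count=0, then (pos=0), then count=-20, then (pos=1), then count=-40, then (pos=2), then count=-60, then (pos=3), then count=-80, then returns -560
-504 != -560, so the rewrite changes behavior.
verdict: not equivalent; witness: base=-2, step=-4, limit=2


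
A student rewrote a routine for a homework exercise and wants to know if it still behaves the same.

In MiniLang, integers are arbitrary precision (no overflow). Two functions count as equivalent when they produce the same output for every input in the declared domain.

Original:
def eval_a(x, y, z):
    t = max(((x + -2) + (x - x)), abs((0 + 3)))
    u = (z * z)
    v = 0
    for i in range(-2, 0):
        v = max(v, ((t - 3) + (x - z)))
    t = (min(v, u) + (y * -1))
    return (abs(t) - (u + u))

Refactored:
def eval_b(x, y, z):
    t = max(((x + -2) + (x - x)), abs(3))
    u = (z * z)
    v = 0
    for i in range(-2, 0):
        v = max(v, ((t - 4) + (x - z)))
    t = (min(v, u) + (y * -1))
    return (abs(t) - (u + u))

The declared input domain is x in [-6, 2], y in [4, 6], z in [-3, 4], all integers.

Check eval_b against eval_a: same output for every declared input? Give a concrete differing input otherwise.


These are not equivalent — on x=-2, y=4, z=-3 the outputs split (-15 vs -14).
eval_a: t := 3 | u := 9 | v := 0 | iter i=-2: | v := 1 | iter i=-1: | v := 1 | t := -3 | result -15
eval_b: t := 3 | u := 9 | v := 0 | iter i=-2: | v := 0 | iter i=-1: | v := 0 | t := -4 | result -14
verdict: not equivalent; witness: x=-2, y=4, z=-3


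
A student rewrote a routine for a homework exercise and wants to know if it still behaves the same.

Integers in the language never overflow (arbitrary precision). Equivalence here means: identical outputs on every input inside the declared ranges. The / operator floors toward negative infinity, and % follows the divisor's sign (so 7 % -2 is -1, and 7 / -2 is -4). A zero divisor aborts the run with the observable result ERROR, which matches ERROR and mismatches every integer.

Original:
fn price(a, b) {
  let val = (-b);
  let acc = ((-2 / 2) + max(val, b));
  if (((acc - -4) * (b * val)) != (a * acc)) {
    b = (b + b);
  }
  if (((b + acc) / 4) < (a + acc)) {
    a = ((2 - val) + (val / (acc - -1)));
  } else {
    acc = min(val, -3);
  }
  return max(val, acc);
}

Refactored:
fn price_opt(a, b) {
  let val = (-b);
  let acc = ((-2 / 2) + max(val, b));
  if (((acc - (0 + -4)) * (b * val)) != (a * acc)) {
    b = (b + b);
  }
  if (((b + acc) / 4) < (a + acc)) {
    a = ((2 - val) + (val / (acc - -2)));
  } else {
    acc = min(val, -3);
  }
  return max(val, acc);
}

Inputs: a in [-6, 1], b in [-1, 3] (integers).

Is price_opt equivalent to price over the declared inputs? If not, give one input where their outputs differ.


Run the pair on a=1, b=0.
price: val=0, then acc=-1, then (((acc - -4) * (b * val)) != (a * acc)) is true, then b=0, then (((b + acc) / 4) < (a + acc)) is true, then a zero divisor aborts: ERROR
price_opt: val=0, then acc=-1, then (((acc - (0 + -4)) * (b * val)) != (a * acc)) is true, then b=0, then (((b + acc) / 4) < (a + acc)) is true, then a=2, then returns 0
ERROR and 0 differ, so these are not the same function on this domain.
verdict: not equivalent; witness: a=1, b=0


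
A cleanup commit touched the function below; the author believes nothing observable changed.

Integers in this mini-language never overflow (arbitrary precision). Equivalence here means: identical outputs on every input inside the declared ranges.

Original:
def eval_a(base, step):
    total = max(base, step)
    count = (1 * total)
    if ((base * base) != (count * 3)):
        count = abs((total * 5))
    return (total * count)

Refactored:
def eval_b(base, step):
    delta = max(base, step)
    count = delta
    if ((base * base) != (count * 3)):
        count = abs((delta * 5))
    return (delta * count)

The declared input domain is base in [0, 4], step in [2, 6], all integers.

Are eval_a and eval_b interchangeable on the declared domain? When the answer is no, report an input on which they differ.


This is a faithful refactor — local variable names differ; also constant usage differs; also arithmetic usage differs, but the computed results match everywhere.
One worked example (base=2, step=5) — eval_a: total becomes 5; next count becomes 5; next ((base * base) != (count * 3)) evaluates to true; next count becomes 25; next final value 125; eval_b: delta becomes 5; next count becomes 5; next ((base * base) != (count * 3)) evaluates to true; next count becomes 25; next final value 125; agreement on 125.
Across all 25 domain points the two functions coincide.
verdict: equivalent


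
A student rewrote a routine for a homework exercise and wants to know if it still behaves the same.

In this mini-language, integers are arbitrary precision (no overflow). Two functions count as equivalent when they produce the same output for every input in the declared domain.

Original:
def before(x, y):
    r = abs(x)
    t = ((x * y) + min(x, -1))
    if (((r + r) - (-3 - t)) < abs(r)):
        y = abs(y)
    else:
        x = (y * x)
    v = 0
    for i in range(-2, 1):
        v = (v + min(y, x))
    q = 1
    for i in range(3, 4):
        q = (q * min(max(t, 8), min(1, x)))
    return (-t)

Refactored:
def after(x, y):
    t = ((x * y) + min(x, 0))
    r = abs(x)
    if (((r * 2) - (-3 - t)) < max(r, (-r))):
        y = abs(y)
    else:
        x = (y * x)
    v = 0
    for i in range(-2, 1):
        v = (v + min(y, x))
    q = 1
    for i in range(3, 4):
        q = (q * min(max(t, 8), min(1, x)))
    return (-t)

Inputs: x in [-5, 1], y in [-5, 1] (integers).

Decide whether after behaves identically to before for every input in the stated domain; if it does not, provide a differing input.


Evaluate both at x=0, y=-5.
before: r=0, then t=-1, then (((r + r) - (-3 - t)) < abs(r)) is false, then x=0, then v=0, then (i=-2), then v=-5, then (i=-1), then v=-10, then (i=0), then v=-15, then q=1, then (i=3), then q=0, then returns 1
after: t=0, then r=0, then (((r * 2) - (-3 - t)) < max(r, (-r))) is false, then x=0, then v=0, then (i=-2), then v=-5, then (i=-1), then v=-10, then (i=0), then v=-15, then q=1, then (i=3), then q=0, then returns 0
1 != 0, so the rewrite changes behavior.
verdict: not equivalent; witness: x=0, y=-5


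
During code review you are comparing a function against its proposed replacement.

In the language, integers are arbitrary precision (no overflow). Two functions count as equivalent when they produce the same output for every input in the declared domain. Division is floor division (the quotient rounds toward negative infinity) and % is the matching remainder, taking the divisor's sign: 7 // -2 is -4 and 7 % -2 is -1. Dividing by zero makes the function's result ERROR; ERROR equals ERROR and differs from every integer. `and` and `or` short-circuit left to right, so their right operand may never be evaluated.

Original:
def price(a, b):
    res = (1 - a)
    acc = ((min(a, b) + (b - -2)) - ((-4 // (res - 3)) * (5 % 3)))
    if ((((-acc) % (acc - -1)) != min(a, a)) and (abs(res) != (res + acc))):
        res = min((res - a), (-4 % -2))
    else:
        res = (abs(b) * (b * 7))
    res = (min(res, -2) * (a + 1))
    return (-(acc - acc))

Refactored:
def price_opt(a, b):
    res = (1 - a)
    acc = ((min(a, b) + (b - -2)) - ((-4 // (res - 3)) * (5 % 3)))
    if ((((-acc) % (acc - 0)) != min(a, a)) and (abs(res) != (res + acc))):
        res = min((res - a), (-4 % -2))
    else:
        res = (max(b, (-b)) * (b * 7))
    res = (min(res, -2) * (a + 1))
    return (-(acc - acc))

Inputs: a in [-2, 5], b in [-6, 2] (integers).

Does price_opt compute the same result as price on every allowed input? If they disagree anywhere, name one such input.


Run the pair on a=0, b=1.
price: res becomes 1; next acc becomes -1; next hits division by zero so the output is ERROR
price_opt: res becomes 1; next acc becomes -1; next ((((-acc) % (acc - 0)) != min(a, a)) and (abs(res) != (res + acc))) evaluates to false; next res becomes 7; next res becomes -2; next final value 0
ERROR against 0: the behavior changed.
verdict: not equivalent; witness: a=0, b=1


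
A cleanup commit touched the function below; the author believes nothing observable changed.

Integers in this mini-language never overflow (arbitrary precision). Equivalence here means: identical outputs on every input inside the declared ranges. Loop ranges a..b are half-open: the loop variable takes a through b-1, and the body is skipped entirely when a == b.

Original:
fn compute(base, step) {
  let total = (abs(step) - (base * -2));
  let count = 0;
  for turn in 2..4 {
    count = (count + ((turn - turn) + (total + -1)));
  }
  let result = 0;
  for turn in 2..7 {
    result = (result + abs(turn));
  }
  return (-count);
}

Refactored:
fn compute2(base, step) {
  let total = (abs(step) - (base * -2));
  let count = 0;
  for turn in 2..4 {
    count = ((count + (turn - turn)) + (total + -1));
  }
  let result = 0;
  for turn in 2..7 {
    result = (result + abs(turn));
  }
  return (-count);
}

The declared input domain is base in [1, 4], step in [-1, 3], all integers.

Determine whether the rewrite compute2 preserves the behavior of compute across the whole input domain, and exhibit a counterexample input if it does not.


Reading the diff, among the changes: same computation, different form.
Tracing base=3, step=3: compute: total becomes 9; next count becomes 0; next at turn=2:; next count becomes 8; next at turn=3:; next count becomes 16; next result becomes 0; next at turn=2:; next result becomes 2; next at turn=3:; next result becomes 5; next at turn=4:; next result becomes 9; next at turn=5:; next result becomes 14; next at turn=6:; next result becomes 20; next final value -16 | compute2: total becomes 9; next count becomes 0; next at turn=2:; next count becomes 8; next at turn=3:; next count becomes 16; next result becomes 0; next at turn=2:; next result becomes 2; next at turn=3:; next result becomes 5; next at turn=4:; next result becomes 9; next at turn=5:; next result becomes 14; next at turn=6:; next result becomes 20; next final value -16 — matching result -16.
Sweeping the whole domain (20 inputs) finds no disagreement.
verdict: equivalent
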